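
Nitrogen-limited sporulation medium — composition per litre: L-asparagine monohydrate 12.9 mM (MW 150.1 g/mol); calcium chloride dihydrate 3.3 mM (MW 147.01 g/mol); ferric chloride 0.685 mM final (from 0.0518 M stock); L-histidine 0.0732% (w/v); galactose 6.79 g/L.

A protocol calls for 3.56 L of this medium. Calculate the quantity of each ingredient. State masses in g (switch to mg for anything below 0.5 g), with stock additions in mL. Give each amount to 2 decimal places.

L-asparagine monohydrate 6.89 g; calcium chloride dihydrate 1.73 g; ferric chloride 47.08 mL; L-histidine 2.61 g; galactose 24.17 g

Working volume: 3.56 L.
L-asparagine monohydrate: 12.9 mmol/L × 150.1 g/mol × 3.56 L ÷ 1000 = 6.89 g
calcium chloride dihydrate: 3.3 mmol/L × 147.01 g/mol × 3.56 L ÷ 1000 = 1.73 g
ferric chloride: dilute stock: 0.685 mM × 3560 mL ÷ 51.8 mM = 47.08 mL
L-histidine: 0.0732 g per 100 mL × 3560 mL ÷ 100 = 2.61 g
galactose: 6.79 g/L × 3.56 L = 24.17 g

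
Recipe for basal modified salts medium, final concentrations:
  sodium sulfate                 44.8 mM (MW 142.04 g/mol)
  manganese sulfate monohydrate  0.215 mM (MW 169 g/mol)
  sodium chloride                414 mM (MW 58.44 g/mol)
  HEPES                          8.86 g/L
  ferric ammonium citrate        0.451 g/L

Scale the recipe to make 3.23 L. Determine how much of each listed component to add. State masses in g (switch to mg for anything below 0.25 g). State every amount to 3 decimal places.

sodium sulfate 20.554 g; manganese sulfate monohydrate 117.362 mg; sodium chloride 78.147 g; HEPES 28.618 g; ferric ammonium citrate 1.457 g

Working volume: 3.23 L.
sodium sulfate: 44.8 mmol/L × 142.04 g/mol × 3.23 L ÷ 1000 = 20.554 g
manganese sulfate monohydrate: 0.215 mmol/L × 169 mg/mmol × 3.23 L = 117.362 mg
sodium chloride: 414 mmol/L × 58.44 g/mol × 3.23 L ÷ 1000 = 78.147 g
HEPES: 8.86 g/L × 3.23 L = 28.618 g
ferric ammonium citrate: 0.451 g/L × 3.23 L = 1.457 g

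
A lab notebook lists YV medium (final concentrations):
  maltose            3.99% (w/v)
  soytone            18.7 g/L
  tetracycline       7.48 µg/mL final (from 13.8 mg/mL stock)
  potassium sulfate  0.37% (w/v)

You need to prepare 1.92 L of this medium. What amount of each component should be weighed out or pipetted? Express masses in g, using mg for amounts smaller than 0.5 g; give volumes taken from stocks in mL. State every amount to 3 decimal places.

maltose 76.608 g; soytone 35.904 g; tetracycline 1.041 mL; potassium sulfate 7.104 g

Working volume: 1.92 L.
maltose: 3.99 g per 100 mL × 1920 mL ÷ 100 = 76.608 g
soytone: 18.7 g/L × 1.92 L = 35.904 g
tetracycline: dilute stock: 7.48 µg/mL × 1920 mL ÷ 13800 µg/mL = 1.041 mL
potassium sulfate: 0.37 g per 100 mL × 1920 mL ÷ 100 = 7.104 g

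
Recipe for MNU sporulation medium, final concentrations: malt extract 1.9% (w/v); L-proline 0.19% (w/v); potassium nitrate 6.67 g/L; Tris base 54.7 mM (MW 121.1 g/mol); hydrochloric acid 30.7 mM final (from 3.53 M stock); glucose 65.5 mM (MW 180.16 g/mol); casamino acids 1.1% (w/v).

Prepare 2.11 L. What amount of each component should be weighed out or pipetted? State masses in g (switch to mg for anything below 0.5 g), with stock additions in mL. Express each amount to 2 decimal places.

malt extract 40.09 g; L-proline 4.01 g; potassium nitrate 14.07 g; Tris base 13.98 g; hydrochloric acid 18.35 mL; glucose 24.90 g; casamino acids 23.21 g

Working volume: 2.11 L.
malt extract: 1.9 g per 100 mL × 2110 mL ÷ 100 = 40.09 g
L-proline: 0.19% w/v = 1.9 g/L → 1.9 × 2.11 L = 4.01 g
potassium nitrate: 6.67 g/L × 2.11 L = 14.07 g
Tris base: 54.7 mmol/L × 121.1 g/mol × 2.11 L ÷ 1000 = 13.98 g
hydrochloric acid: V = C2·V2/C1 = 30.7 mM × 2110 mL ÷ 3530 mM = 18.35 mL
glucose: 65.5 mmol/L × 180.16 g/mol × 2.11 L ÷ 1000 = 24.90 g
casamino acids: 1.1 g per 100 mL × 2110 mL ÷ 100 = 23.21 g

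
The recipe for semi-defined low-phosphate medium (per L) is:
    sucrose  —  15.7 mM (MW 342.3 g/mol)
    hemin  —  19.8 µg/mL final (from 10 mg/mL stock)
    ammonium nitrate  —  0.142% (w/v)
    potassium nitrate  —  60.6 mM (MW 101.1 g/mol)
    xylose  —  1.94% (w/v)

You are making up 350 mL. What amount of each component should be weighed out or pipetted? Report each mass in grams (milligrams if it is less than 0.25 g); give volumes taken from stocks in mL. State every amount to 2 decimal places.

Working volume: 350 mL = 0.35 L.
sucrose: 15.7 mmol/L × 342.3 g/mol × 0.35 L ÷ 1000 = 1.88 g
hemin: dilute stock: 19.8 µg/mL × 350 mL ÷ 10000 µg/mL = 0.69 mL
ammonium nitrate: 0.142% w/v = 1.42 g/L → 1.42 × 0.35 L = 0.50 g
potassium nitrate: 60.6 mmol/L × 101.1 g/mol × 0.35 L ÷ 1000 = 2.14 g
xylose: 1.94 g per 100 mL × 350 mL ÷ 100 = 6.79 g

sucrose 1.88 g; hemin 0.69 mL; ammonium nitrate 0.50 g; potassium nitrate 2.14 g; xylose 6.79 g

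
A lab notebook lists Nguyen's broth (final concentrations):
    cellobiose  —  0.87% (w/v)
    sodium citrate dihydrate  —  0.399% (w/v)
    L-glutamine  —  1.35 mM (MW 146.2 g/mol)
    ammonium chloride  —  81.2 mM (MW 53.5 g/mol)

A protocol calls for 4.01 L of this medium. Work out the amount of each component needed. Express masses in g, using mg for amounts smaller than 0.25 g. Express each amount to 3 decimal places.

cellobiose 34.887 g; sodium citrate dihydrate 16.000 g; L-glutamine 0.791 g; ammonium chloride 17.420 g

Scale factor relative to 1 L: 4.01.
cellobiose: 0.87% w/v = 8.7 g/L → 8.7 × 4.01 L = 34.887 g
sodium citrate dihydrate: 0.399 g per 100 mL × 4010 mL ÷ 100 = 16.000 g
L-glutamine: 1.35 mmol/L × 146.2 g/mol × 4.01 L ÷ 1000 = 0.791 g
ammonium chloride: 81.2 mmol/L × 53.5 g/mol × 4.01 L ÷ 1000 = 17.420 g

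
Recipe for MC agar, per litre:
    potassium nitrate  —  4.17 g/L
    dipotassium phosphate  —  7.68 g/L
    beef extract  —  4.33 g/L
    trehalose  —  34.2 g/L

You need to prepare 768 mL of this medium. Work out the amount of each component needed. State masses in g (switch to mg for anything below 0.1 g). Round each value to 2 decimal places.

potassium nitrate 3.20 g; dipotassium phosphate 5.90 g; beef extract 3.33 g; trehalose 26.27 g

Scale factor relative to 1 L: 0.768.
potassium nitrate: 4.17 g/L × 0.768 L = 3.20 g
dipotassium phosphate: 7.68 g/L × 0.768 L = 5.90 g
beef extract: 4.33 g/L × 0.768 L = 3.33 g
trehalose: 34.2 g/L × 0.768 L = 26.27 g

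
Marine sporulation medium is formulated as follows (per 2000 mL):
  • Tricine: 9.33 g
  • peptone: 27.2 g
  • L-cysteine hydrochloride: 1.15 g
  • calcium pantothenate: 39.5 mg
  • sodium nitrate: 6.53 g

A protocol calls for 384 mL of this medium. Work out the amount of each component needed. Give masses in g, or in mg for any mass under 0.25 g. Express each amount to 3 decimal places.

Scale factor = 384 mL / 2000 mL = 0.192.
Tricine: 9.33 g × (384 mL / 2000 mL) = 1.791 g
peptone: 27.2 g × (384 mL / 2000 mL) = 5.222 g
L-cysteine hydrochloride: 1.15 g × (384 mL / 2000 mL) = 0.2208 g = 220.800 mg
calcium pantothenate: 39.5 mg × (384 mL / 2000 mL) = 7.584 mg
sodium nitrate: 6.53 g × (384 mL / 2000 mL) = 1.254 g

Tricine 1.791 g; peptone 5.222 g; L-cysteine hydrochloride 220.800 mg; calcium pantothenate 7.584 mg; sodium nitrate 1.254 g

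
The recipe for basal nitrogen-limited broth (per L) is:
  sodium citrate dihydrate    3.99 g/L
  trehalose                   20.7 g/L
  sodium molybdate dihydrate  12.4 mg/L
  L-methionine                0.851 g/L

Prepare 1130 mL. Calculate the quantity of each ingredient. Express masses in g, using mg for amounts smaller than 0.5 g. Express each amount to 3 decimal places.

sodium citrate dihydrate 4.509 g; trehalose 23.391 g; sodium molybdate dihydrate 14.012 mg; L-methionine 0.962 g

Working volume: 1130 mL = 1.13 L.
sodium citrate dihydrate: 3.99 g/L × 1.13 L = 4.509 g
trehalose: 20.7 g/L × 1.13 L = 23.391 g
sodium molybdate dihydrate: 12.4 mg/L × 1.13 L = 14.012 mg
L-methionine: 0.851 g/L × 1.13 L = 0.962 g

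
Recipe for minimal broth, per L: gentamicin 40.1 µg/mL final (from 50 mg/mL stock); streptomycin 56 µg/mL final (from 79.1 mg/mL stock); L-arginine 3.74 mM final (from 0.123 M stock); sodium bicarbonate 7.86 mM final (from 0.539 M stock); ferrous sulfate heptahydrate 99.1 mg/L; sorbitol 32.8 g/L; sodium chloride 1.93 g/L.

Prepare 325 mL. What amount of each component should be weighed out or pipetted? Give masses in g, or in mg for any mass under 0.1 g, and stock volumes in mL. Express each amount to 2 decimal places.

Scale factor relative to 1 L: 0.325.
gentamicin: dilute stock: 40.1 µg/mL × 325 mL ÷ 50000 µg/mL = 0.26 mL
streptomycin: C1V1 = C2V2 → 56 µg/mL × 325 mL ÷ 79100 µg/mL = 0.23 mL
L-arginine: C1V1 = C2V2 → 3.74 mM × 325 mL ÷ 123 mM = 9.88 mL
sodium bicarbonate: dilute stock: 7.86 mM × 325 mL ÷ 539 mM = 4.74 mL
ferrous sulfate heptahydrate: 99.1 mg/L × 0.325 L = 32.21 mg
sorbitol: 32.8 g/L × 0.325 L = 10.66 g
sodium chloride: 1.93 g/L × 0.325 L = 0.63 g

gentamicin 0.26 mL; streptomycin 0.23 mL; L-arginine 9.88 mL; sodium bicarbonate 4.74 mL; ferrous sulfate heptahydrate 32.21 mg; sorbitol 10.66 g; sodium chloride 0.63 g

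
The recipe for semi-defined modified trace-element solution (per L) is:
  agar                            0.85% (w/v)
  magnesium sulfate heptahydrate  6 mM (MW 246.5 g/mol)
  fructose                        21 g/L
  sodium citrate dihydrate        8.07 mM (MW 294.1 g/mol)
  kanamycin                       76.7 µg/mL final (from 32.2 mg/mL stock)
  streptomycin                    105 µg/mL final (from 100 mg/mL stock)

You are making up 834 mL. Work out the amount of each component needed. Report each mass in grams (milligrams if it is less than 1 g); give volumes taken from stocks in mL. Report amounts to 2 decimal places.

agar 7.09 g; magnesium sulfate heptahydrate 1.23 g; fructose 17.51 g; sodium citrate dihydrate 1.98 g; kanamycin 1.99 mL; streptomycin 0.88 mL

Scale factor relative to 1 L: 0.834.
agar: 0.85% w/v = 8.5 g/L → 8.5 × 0.834 L = 7.09 g
magnesium sulfate heptahydrate: 6 mmol/L × 246.5 g/mol × 0.834 L ÷ 1000 = 1.23 g
fructose: 21 g/L × 0.834 L = 17.51 g
sodium citrate dihydrate: 8.07 mmol/L × 294.1 g/mol × 0.834 L ÷ 1000 = 1.98 g
kanamycin: V = C2·V2/C1 = 76.7 µg/mL × 834 mL ÷ 32200 µg/mL = 1.99 mL
streptomycin: V = C2·V2/C1 = 105 µg/mL × 834 mL ÷ 100000 µg/mL = 0.88 mL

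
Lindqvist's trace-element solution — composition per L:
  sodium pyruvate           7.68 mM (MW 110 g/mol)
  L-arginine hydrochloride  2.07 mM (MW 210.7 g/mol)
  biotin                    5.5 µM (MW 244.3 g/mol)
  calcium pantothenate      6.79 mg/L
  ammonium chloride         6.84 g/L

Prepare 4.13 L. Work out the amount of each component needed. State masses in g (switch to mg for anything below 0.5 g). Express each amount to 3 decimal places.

Working volume: 4.13 L.
sodium pyruvate: 7.68 mmol/L × 110 g/mol × 4.13 L ÷ 1000 = 3.489 g
L-arginine hydrochloride: 2.07 mmol/L × 210.7 g/mol × 4.13 L ÷ 1000 = 1.801 g
biotin: 5.5 µmol/L × 244.3 g/mol × 4.13 L ÷ 1000 = 5.549 mg
calcium pantothenate: 6.79 mg/L × 4.13 L = 28.043 mg
ammonium chloride: 6.84 g/L × 4.13 L = 28.249 g

sodium pyruvate 3.489 g; L-arginine hydrochloride 1.801 g; biotin 5.549 mg; calcium pantothenate 28.043 mg; ammonium chloride 28.249 g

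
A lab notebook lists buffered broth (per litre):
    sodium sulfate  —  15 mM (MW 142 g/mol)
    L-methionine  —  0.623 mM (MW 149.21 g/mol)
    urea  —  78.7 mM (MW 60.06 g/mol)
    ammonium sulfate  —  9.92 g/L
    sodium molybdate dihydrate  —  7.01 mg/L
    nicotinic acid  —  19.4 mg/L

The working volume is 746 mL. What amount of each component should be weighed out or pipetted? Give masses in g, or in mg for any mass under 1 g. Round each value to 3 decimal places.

sodium sulfate 1.589 g; L-methionine 69.347 mg; urea 3.526 g; ammonium sulfate 7.400 g; sodium molybdate dihydrate 5.229 mg; nicotinic acid 14.472 mg

Scale factor relative to 1 L: 0.746.
sodium sulfate: 15 mmol/L × 142 g/mol × 0.746 L ÷ 1000 = 1.589 g
L-methionine: 0.623 mmol/L × 149.21 mg/mmol × 0.746 L = 69.347 mg
urea: 78.7 mmol/L × 60.06 g/mol × 0.746 L ÷ 1000 = 3.526 g
ammonium sulfate: 9.92 g/L × 0.746 L = 7.400 g
sodium molybdate dihydrate: 7.01 mg/L × 0.746 L = 5.229 mg
nicotinic acid: 19.4 mg/L × 0.746 L = 14.472 mg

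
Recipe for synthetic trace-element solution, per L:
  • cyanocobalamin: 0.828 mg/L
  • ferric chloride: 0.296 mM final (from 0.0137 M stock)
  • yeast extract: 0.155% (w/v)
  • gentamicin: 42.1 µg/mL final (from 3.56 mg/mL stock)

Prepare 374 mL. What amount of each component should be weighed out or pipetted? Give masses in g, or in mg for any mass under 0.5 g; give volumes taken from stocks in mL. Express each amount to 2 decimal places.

Scale factor relative to 1 L: 0.374.
cyanocobalamin: 0.828 mg/L × 0.374 L = 0.31 mg
ferric chloride: V = C2·V2/C1 = 0.296 mM × 374 mL ÷ 13.7 mM = 8.08 mL
yeast extract: 0.155% w/v = 1.55 g/L → 1.55 × 0.374 L = 0.58 g
gentamicin: C1V1 = C2V2 → 42.1 µg/mL × 374 mL ÷ 3560 µg/mL = 4.42 mL

cyanocobalamin 0.31 mg; ferric chloride 8.08 mL; yeast extract 0.58 g; gentamicin 4.42 mL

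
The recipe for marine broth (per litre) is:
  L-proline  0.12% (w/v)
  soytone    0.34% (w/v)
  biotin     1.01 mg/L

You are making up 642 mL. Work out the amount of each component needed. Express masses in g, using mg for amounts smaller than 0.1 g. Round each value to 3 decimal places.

L-proline 0.770 g; soytone 2.183 g; biotin 0.648 mg

Scale factor relative to 1 L: 0.642.
L-proline: 0.12% w/v = 1.2 g/L → 1.2 × 0.642 L = 0.770 g
soytone: 0.34% w/v = 3.4 g/L → 3.4 × 0.642 L = 2.183 g
biotin: 1.01 mg/L × 0.642 L = 0.648 mg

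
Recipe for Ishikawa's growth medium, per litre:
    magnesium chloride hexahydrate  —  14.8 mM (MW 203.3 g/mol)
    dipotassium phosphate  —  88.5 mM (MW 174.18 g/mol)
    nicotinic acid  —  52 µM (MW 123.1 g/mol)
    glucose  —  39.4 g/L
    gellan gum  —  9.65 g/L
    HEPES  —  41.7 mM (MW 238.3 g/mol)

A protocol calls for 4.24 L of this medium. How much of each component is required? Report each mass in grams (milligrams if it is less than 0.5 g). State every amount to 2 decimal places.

magnesium chloride hexahydrate 12.76 g; dipotassium phosphate 65.36 g; nicotinic acid 27.14 mg; glucose 167.06 g; gellan gum 40.92 g; HEPES 42.13 g

Working volume: 4.24 L.
magnesium chloride hexahydrate: 14.8 mmol/L × 203.3 g/mol × 4.24 L ÷ 1000 = 12.76 g
dipotassium phosphate: 88.5 mmol/L × 174.18 g/mol × 4.24 L ÷ 1000 = 65.36 g
nicotinic acid: 52 µmol/L × 123.1 g/mol × 4.24 L ÷ 1000 = 27.14 mg
glucose: 39.4 g/L × 4.24 L = 167.06 g
gellan gum: 9.65 g/L × 4.24 L = 40.92 g
HEPES: 41.7 mmol/L × 238.3 g/mol × 4.24 L ÷ 1000 = 42.13 g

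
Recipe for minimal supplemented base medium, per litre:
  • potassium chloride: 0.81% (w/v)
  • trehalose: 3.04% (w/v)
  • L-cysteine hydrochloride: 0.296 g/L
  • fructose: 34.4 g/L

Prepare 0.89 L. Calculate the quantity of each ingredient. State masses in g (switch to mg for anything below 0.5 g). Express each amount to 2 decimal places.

potassium chloride 7.21 g; trehalose 27.06 g; L-cysteine hydrochloride 263.44 mg; fructose 30.62 g

Working volume: 0.89 L.
potassium chloride: 0.81 g per 100 mL × 890 mL ÷ 100 = 7.21 g
trehalose: 3.04 g per 100 mL × 890 mL ÷ 100 = 27.06 g
L-cysteine hydrochloride: 0.296 g/L × 0.89 L = 0.26344 g = 263.44 mg
fructose: 34.4 g/L × 0.89 L = 30.62 g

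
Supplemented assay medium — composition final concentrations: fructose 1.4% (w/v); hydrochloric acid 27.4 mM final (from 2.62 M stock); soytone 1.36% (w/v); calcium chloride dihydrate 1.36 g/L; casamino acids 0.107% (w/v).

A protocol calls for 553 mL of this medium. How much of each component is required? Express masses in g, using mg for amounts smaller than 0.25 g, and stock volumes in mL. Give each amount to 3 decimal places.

fructose 7.742 g; hydrochloric acid 5.783 mL; soytone 7.521 g; calcium chloride dihydrate 0.752 g; casamino acids 0.592 g

Scale factor relative to 1 L: 0.553.
fructose: 1.4 g per 100 mL × 553 mL ÷ 100 = 7.742 g
hydrochloric acid: dilute stock: 27.4 mM × 553 mL ÷ 2620 mM = 5.783 mL
soytone: 1.36% w/v = 13.6 g/L → 13.6 × 0.553 L = 7.521 g
calcium chloride dihydrate: 1.36 g/L × 0.553 L = 0.752 g
casamino acids: 0.107 g per 100 mL × 553 mL ÷ 100 = 0.592 g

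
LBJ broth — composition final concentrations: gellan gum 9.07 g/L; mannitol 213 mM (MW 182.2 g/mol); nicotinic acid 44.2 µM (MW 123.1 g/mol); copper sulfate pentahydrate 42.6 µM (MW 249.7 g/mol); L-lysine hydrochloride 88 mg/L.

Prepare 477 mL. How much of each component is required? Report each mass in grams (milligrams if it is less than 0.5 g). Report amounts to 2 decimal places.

Working volume: 477 mL = 0.477 L.
gellan gum: 9.07 g/L × 0.477 L = 4.33 g
mannitol: 213 mmol/L × 182.2 g/mol × 0.477 L ÷ 1000 = 18.51 g
nicotinic acid: 44.2 µmol/L × 123.1 g/mol × 0.477 L ÷ 1000 = 2.60 mg
copper sulfate pentahydrate: 42.6 µmol/L × 249.7 g/mol × 0.477 L ÷ 1000 = 5.07 mg
L-lysine hydrochloride: 88 mg/L × 0.477 L = 41.98 mg

gellan gum 4.33 g; mannitol 18.51 g; nicotinic acid 2.60 mg; copper sulfate pentahydrate 5.07 mg; L-lysine hydrochloride 41.98 mg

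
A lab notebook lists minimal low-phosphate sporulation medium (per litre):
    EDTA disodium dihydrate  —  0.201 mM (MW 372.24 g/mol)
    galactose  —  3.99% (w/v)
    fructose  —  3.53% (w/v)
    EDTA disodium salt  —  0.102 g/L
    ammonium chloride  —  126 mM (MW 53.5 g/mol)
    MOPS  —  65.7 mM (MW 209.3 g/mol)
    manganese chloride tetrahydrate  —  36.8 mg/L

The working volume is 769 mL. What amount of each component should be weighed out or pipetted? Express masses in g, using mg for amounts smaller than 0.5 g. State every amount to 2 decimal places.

EDTA disodium dihydrate 57.54 mg; galactose 30.68 g; fructose 27.15 g; EDTA disodium salt 78.44 mg; ammonium chloride 5.18 g; MOPS 10.57 g; manganese chloride tetrahydrate 28.30 mg

Working volume: 769 mL = 0.769 L.
EDTA disodium dihydrate: 0.201 mmol/L × 372.24 mg/mmol × 0.769 L = 57.54 mg
galactose: 3.99 g per 100 mL × 769 mL ÷ 100 = 30.68 g
fructose: 3.53% w/v = 35.3 g/L → 35.3 × 0.769 L = 27.15 g
EDTA disodium salt: 0.102 g/L × 0.769 L = 0.078438 g = 78.44 mg
ammonium chloride: 126 mmol/L × 53.5 g/mol × 0.769 L ÷ 1000 = 5.18 g
MOPS: 65.7 mmol/L × 209.3 g/mol × 0.769 L ÷ 1000 = 10.57 g
manganese chloride tetrahydrate: 36.8 mg/L × 0.769 L = 28.30 mg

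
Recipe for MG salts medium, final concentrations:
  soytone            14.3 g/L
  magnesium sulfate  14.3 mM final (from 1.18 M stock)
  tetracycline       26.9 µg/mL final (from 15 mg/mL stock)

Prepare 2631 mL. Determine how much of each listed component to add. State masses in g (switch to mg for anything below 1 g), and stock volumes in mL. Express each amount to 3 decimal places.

Scale factor relative to 1 L: 2.631.
soytone: 14.3 g/L × 2.631 L = 37.623 g
magnesium sulfate: V = C2·V2/C1 = 14.3 mM × 2631 mL ÷ 1180 mM = 31.884 mL
tetracycline: C1V1 = C2V2 → 26.9 µg/mL × 2631 mL ÷ 15000 µg/mL = 4.718 mL

soytone 37.623 g; magnesium sulfate 31.884 mL; tetracycline 4.718 mL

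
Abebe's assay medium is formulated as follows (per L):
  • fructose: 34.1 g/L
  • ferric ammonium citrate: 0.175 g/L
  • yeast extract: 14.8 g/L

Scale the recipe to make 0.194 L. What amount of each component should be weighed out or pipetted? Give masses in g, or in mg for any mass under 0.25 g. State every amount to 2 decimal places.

fructose 6.62 g; ferric ammonium citrate 33.95 mg; yeast extract 2.87 g

Working volume: 0.194 L.
fructose: 34.1 g/L × 0.194 L = 6.62 g
ferric ammonium citrate: 0.175 g/L × 0.194 L = 0.03395 g = 33.95 mg
yeast extract: 14.8 g/L × 0.194 L = 2.87 g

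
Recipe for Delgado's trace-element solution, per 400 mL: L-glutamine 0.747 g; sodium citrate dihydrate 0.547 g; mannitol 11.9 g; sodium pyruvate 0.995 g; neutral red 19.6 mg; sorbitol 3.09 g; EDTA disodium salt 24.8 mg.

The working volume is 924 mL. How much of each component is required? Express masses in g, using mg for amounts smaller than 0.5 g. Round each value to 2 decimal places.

L-glutamine 1.73 g; sodium citrate dihydrate 1.26 g; mannitol 27.49 g; sodium pyruvate 2.30 g; neutral red 45.28 mg; sorbitol 7.14 g; EDTA disodium salt 57.29 mg

Scale factor = 924 mL / 400 mL = 2.31.
L-glutamine: 0.747 g × (924 mL / 400 mL) = 1.73 g
sodium citrate dihydrate: 0.547 g × (924 mL / 400 mL) = 1.26 g
mannitol: 11.9 g × (924 mL / 400 mL) = 27.49 g
sodium pyruvate: 0.995 g × (924 mL / 400 mL) = 2.30 g
neutral red: 19.6 mg × (924 mL / 400 mL) = 45.28 mg
sorbitol: 3.09 g × (924 mL / 400 mL) = 7.14 g
EDTA disodium salt: 24.8 mg × (924 mL / 400 mL) = 57.29 mg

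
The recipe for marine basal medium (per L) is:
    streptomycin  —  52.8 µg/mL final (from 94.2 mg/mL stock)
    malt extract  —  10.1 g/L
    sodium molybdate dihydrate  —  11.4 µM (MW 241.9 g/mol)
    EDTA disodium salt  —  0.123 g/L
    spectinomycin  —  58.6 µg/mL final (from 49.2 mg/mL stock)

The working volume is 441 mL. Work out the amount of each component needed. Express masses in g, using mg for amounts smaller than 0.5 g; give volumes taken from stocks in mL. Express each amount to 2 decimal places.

streptomycin 0.25 mL; malt extract 4.45 g; sodium molybdate dihydrate 1.22 mg; EDTA disodium salt 54.24 mg; spectinomycin 0.53 mL

Working volume: 441 mL = 0.441 L.
streptomycin: C1V1 = C2V2 → 52.8 µg/mL × 441 mL ÷ 94200 µg/mL = 0.25 mL
malt extract: 10.1 g/L × 0.441 L = 4.45 g
sodium molybdate dihydrate: 11.4 µmol/L × 241.9 g/mol × 0.441 L ÷ 1000 = 1.22 mg
EDTA disodium salt: 0.123 g/L × 0.441 L = 0.054243 g = 54.24 mg
spectinomycin: dilute stock: 58.6 µg/mL × 441 mL ÷ 49200 µg/mL = 0.53 mL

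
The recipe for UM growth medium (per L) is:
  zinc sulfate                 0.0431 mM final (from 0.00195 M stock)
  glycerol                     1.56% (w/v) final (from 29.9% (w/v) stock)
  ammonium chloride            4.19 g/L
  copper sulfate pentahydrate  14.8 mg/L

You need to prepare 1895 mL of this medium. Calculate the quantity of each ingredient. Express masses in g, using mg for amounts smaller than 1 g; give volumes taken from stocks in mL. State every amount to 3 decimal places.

zinc sulfate 41.884 mL; glycerol 98.870 mL; ammonium chloride 7.940 g; copper sulfate pentahydrate 28.046 mg

Target volume = 1895 mL = 1.895 L.
zinc sulfate: C1V1 = C2V2 → 0.0431 mM × 1895 mL ÷ 1.95 mM = 41.884 mL
glycerol: C1V1 = C2V2 → 1.56% ÷ 29.9% × 1895 mL = 98.870 mL
ammonium chloride: 4.19 g/L × 1.895 L = 7.940 g
copper sulfate pentahydrate: 14.8 mg/L × 1.895 L = 28.046 mg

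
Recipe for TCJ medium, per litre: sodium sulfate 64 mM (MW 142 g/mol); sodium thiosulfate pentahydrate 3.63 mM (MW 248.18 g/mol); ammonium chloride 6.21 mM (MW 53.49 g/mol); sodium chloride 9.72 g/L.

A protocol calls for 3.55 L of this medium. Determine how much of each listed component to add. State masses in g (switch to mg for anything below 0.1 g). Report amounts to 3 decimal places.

sodium sulfate 32.262 g; sodium thiosulfate pentahydrate 3.198 g; ammonium chloride 1.179 g; sodium chloride 34.506 g

Scale factor relative to 1 L: 3.55.
sodium sulfate: 64 mmol/L × 142 g/mol × 3.55 L ÷ 1000 = 32.262 g
sodium thiosulfate pentahydrate: 3.63 mmol/L × 248.18 g/mol × 3.55 L ÷ 1000 = 3.198 g
ammonium chloride: 6.21 mmol/L × 53.49 g/mol × 3.55 L ÷ 1000 = 1.179 g
sodium chloride: 9.72 g/L × 3.55 L = 34.506 g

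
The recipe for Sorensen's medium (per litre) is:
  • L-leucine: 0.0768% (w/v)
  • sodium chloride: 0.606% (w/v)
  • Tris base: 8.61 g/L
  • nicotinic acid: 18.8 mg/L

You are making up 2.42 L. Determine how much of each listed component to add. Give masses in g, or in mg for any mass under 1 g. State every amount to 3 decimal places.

L-leucine 1.859 g; sodium chloride 14.665 g; Tris base 20.836 g; nicotinic acid 45.496 mg

Scale factor relative to 1 L: 2.42.
L-leucine: 0.0768% w/v = 0.768 g/L → 0.768 × 2.42 L = 1.859 g
sodium chloride: 0.606% w/v = 6.06 g/L → 6.06 × 2.42 L = 14.665 g
Tris base: 8.61 g/L × 2.42 L = 20.836 g
nicotinic acid: 18.8 mg/L × 2.42 L = 45.496 mg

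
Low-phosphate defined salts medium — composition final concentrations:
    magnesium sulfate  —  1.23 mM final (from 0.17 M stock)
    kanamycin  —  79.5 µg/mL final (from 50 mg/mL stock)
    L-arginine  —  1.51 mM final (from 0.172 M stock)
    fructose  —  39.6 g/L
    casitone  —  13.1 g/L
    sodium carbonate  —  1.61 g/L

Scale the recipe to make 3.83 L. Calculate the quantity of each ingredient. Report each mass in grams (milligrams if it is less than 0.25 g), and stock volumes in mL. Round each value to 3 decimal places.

Working volume: 3.83 L.
magnesium sulfate: C1V1 = C2V2 → 1.23 mM × 3830 mL ÷ 170 mM = 27.711 mL
kanamycin: C1V1 = C2V2 → 79.5 µg/mL × 3830 mL ÷ 50000 µg/mL = 6.090 mL
L-arginine: C1V1 = C2V2 → 1.51 mM × 3830 mL ÷ 172 mM = 33.624 mL
fructose: 39.6 g/L × 3.83 L = 151.668 g
casitone: 13.1 g/L × 3.83 L = 50.173 g
sodium carbonate: 1.61 g/L × 3.83 L = 6.166 g

magnesium sulfate 27.711 mL; kanamycin 6.090 mL; L-arginine 33.624 mL; fructose 151.668 g; casitone 50.173 g; sodium carbonate 6.166 g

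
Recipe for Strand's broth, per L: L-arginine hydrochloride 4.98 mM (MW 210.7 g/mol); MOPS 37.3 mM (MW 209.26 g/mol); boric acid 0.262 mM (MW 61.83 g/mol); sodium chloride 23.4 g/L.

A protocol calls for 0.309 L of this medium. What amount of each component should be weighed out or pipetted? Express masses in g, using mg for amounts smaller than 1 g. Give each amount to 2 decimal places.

L-arginine hydrochloride 324.23 mg; MOPS 2.41 g; boric acid 5.01 mg; sodium chloride 7.23 g

Working volume: 0.309 L.
L-arginine hydrochloride: 4.98 mmol/L × 210.7 mg/mmol × 0.309 L = 324.23 mg
MOPS: 37.3 mmol/L × 209.26 g/mol × 0.309 L ÷ 1000 = 2.41 g
boric acid: 0.262 mmol/L × 61.83 mg/mmol × 0.309 L = 5.01 mg
sodium chloride: 23.4 g/L × 0.309 L = 7.23 g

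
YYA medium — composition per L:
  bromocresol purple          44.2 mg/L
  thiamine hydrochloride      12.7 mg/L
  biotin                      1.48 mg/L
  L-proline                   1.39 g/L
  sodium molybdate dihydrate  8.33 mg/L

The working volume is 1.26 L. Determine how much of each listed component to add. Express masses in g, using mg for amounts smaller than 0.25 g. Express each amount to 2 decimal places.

bromocresol purple 55.69 mg; thiamine hydrochloride 16.00 mg; biotin 1.86 mg; L-proline 1.75 g; sodium molybdate dihydrate 10.50 mg

Scale factor relative to 1 L: 1.26.
bromocresol purple: 44.2 mg/L × 1.26 L = 55.69 mg
thiamine hydrochloride: 12.7 mg/L × 1.26 L = 16.00 mg
biotin: 1.48 mg/L × 1.26 L = 1.86 mg
L-proline: 1.39 g/L × 1.26 L = 1.75 g
sodium molybdate dihydrate: 8.33 mg/L × 1.26 L = 10.50 mg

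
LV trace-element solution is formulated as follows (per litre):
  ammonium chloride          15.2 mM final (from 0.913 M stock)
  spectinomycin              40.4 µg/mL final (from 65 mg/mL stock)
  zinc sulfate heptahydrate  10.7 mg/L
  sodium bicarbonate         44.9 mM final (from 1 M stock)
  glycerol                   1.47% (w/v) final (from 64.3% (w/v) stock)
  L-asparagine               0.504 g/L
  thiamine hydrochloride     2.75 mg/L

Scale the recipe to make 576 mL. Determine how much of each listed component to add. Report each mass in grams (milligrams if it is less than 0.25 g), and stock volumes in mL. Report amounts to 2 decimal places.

ammonium chloride 9.59 mL; spectinomycin 0.36 mL; zinc sulfate heptahydrate 6.16 mg; sodium bicarbonate 25.86 mL; glycerol 13.17 mL; L-asparagine 0.29 g; thiamine hydrochloride 1.58 mg

Working volume: 576 mL = 0.576 L.
ammonium chloride: dilute stock: 15.2 mM × 576 mL ÷ 913 mM = 9.59 mL
spectinomycin: V = C2·V2/C1 = 40.4 µg/mL × 576 mL ÷ 65000 µg/mL = 0.36 mL
zinc sulfate heptahydrate: 10.7 mg/L × 0.576 L = 6.16 mg
sodium bicarbonate: V = C2·V2/C1 = 44.9 mM × 576 mL ÷ 1000 mM = 25.86 mL
glycerol: C1V1 = C2V2 → 1.47% ÷ 64.3% × 576 mL = 13.17 mL
L-asparagine: 0.504 g/L × 0.576 L = 0.29 g
thiamine hydrochloride: 2.75 mg/L × 0.576 L = 1.58 mg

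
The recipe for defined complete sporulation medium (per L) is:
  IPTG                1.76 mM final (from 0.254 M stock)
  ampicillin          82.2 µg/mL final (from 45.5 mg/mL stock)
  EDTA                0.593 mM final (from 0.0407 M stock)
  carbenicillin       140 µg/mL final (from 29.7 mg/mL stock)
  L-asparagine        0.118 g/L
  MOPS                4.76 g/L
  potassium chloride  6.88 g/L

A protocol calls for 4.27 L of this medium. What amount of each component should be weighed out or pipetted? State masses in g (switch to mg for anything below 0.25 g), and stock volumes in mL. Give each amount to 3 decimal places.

IPTG 29.587 mL; ampicillin 7.714 mL; EDTA 62.214 mL; carbenicillin 20.128 mL; L-asparagine 0.504 g; MOPS 20.325 g; potassium chloride 29.378 g

Scale factor relative to 1 L: 4.27.
IPTG: V = C2·V2/C1 = 1.76 mM × 4270 mL ÷ 254 mM = 29.587 mL
ampicillin: dilute stock: 82.2 µg/mL × 4270 mL ÷ 45500 µg/mL = 7.714 mL
EDTA: V = C2·V2/C1 = 0.593 mM × 4270 mL ÷ 40.7 mM = 62.214 mL
carbenicillin: C1V1 = C2V2 → 140 µg/mL × 4270 mL ÷ 29700 µg/mL = 20.128 mL
L-asparagine: 0.118 g/L × 4.27 L = 0.504 g
MOPS: 4.76 g/L × 4.27 L = 20.325 g
potassium chloride: 6.88 g/L × 4.27 L = 29.378 g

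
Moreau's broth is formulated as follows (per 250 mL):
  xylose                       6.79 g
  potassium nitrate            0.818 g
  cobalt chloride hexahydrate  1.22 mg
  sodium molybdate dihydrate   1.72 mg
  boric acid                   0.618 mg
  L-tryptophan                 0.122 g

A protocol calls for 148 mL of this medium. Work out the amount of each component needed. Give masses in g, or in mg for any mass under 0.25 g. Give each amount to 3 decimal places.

xylose 4.020 g; potassium nitrate 0.484 g; cobalt chloride hexahydrate 0.722 mg; sodium molybdate dihydrate 1.018 mg; boric acid 0.366 mg; L-tryptophan 72.224 mg

Ratio of target to recipe volume: 148 / 250 = 0.592.
xylose: 6.79 g × (148 mL / 250 mL) = 4.020 g
potassium nitrate: 0.818 g × (148 mL / 250 mL) = 0.484 g
cobalt chloride hexahydrate: 1.22 mg × (148 mL / 250 mL) = 0.722 mg
sodium molybdate dihydrate: 1.72 mg × (148 mL / 250 mL) = 1.018 mg
boric acid: 0.618 mg × (148 mL / 250 mL) = 0.366 mg
L-tryptophan: 0.122 g × (148 mL / 250 mL) = 0.072224 g = 72.224 mg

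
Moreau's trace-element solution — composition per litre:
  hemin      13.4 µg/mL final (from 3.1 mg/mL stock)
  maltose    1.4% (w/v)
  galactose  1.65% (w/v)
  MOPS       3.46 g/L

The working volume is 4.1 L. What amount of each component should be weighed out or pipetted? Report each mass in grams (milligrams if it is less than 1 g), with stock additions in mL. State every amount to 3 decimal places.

Working volume: 4.1 L.
hemin: C1V1 = C2V2 → 13.4 µg/mL × 4100 mL ÷ 3100 µg/mL = 17.723 mL
maltose: 1.4 g per 100 mL × 4100 mL ÷ 100 = 57.400 g
galactose: 1.65% w/v = 16.5 g/L → 16.5 × 4.1 L = 67.650 g
MOPS: 3.46 g/L × 4.1 L = 14.186 g

hemin 17.723 mL; maltose 57.400 g; galactose 67.650 g; MOPS 14.186 g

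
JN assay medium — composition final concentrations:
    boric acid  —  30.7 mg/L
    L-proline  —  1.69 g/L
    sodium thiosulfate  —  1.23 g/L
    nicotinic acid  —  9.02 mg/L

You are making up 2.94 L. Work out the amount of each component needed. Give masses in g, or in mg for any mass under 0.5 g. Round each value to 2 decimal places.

boric acid 90.26 mg; L-proline 4.97 g; sodium thiosulfate 3.62 g; nicotinic acid 26.52 mg

Working volume: 2.94 L.
boric acid: 30.7 mg/L × 2.94 L = 90.26 mg
L-proline: 1.69 g/L × 2.94 L = 4.97 g
sodium thiosulfate: 1.23 g/L × 2.94 L = 3.62 g
nicotinic acid: 9.02 mg/L × 2.94 L = 26.52 mg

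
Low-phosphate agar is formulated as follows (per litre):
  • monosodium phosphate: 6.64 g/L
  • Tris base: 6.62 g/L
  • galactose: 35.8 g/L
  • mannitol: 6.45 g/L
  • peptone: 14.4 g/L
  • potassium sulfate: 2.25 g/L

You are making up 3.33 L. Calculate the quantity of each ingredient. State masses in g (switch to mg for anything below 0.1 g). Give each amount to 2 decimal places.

Scale factor relative to 1 L: 3.33.
monosodium phosphate: 6.64 g/L × 3.33 L = 22.11 g
Tris base: 6.62 g/L × 3.33 L = 22.04 g
galactose: 35.8 g/L × 3.33 L = 119.21 g
mannitol: 6.45 g/L × 3.33 L = 21.48 g
peptone: 14.4 g/L × 3.33 L = 47.95 g
potassium sulfate: 2.25 g/L × 3.33 L = 7.49 g

monosodium phosphate 22.11 g; Tris base 22.04 g; galactose 119.21 g; mannitol 21.48 g; peptone 47.95 g; potassium sulfate 7.49 g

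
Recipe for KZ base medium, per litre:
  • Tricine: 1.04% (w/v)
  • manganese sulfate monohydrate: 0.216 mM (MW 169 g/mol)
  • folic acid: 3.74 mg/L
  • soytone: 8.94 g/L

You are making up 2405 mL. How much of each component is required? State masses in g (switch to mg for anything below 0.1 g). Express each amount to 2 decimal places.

Target volume = 2405 mL = 2.405 L.
Tricine: 1.04 g per 100 mL × 2405 mL ÷ 100 = 25.01 g
manganese sulfate monohydrate: 0.216 mmol/L × 169 mg/mmol × 2.405 L = 87.79 mg
folic acid: 3.74 mg/L × 2.405 L = 8.99 mg
soytone: 8.94 g/L × 2.405 L = 21.50 g

Tricine 25.01 g; manganese sulfate monohydrate 87.79 mg; folic acid 8.99 mg; soytone 21.50 g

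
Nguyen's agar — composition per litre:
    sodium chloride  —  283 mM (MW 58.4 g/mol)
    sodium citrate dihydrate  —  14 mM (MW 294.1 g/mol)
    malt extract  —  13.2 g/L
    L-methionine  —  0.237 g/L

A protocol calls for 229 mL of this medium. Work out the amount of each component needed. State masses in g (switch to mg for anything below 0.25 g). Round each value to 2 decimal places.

Working volume: 229 mL = 0.229 L.
sodium chloride: 283 mmol/L × 58.4 g/mol × 0.229 L ÷ 1000 = 3.78 g
sodium citrate dihydrate: 14 mmol/L × 294.1 g/mol × 0.229 L ÷ 1000 = 0.94 g
malt extract: 13.2 g/L × 0.229 L = 3.02 g
L-methionine: 0.237 g/L × 0.229 L = 0.054273 g = 54.27 mg

sodium chloride 3.78 g; sodium citrate dihydrate 0.94 g; malt extract 3.02 g; L-methionine 54.27 mg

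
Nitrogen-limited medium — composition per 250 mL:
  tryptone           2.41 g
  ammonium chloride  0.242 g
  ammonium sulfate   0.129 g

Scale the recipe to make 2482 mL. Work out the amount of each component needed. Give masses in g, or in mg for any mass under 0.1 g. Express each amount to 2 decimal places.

Scale factor = 2482 mL / 250 mL = 9.928.
tryptone: 2.41 g × (2482 mL / 250 mL) = 23.93 g
ammonium chloride: 0.242 g × (2482 mL / 250 mL) = 2.40 g
ammonium sulfate: 0.129 g × (2482 mL / 250 mL) = 1.28 g

tryptone 23.93 g; ammonium chloride 2.40 g; ammonium sulfate 1.28 g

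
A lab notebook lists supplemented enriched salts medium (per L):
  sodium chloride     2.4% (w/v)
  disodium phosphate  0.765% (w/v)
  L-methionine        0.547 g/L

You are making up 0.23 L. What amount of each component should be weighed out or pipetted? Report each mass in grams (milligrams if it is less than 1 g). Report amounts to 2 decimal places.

sodium chloride 5.52 g; disodium phosphate 1.76 g; L-methionine 125.81 mg

Scale factor relative to 1 L: 0.23.
sodium chloride: 2.4% w/v = 24 g/L → 24 × 0.23 L = 5.52 g
disodium phosphate: 0.765 g per 100 mL × 230 mL ÷ 100 = 1.76 g
L-methionine: 0.547 g/L × 0.23 L = 0.12581 g = 125.81 mg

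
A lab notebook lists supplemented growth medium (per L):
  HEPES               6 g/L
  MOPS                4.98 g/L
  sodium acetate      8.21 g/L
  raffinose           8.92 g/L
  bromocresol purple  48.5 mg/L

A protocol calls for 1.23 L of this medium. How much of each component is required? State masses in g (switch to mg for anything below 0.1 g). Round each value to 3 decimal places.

HEPES 7.380 g; MOPS 6.125 g; sodium acetate 10.098 g; raffinose 10.972 g; bromocresol purple 59.655 mg

Scale factor relative to 1 L: 1.23.
HEPES: 6 g/L × 1.23 L = 7.380 g
MOPS: 4.98 g/L × 1.23 L = 6.125 g
sodium acetate: 8.21 g/L × 1.23 L = 10.098 g
raffinose: 8.92 g/L × 1.23 L = 10.972 g
bromocresol purple: 48.5 mg/L × 1.23 L = 59.655 mg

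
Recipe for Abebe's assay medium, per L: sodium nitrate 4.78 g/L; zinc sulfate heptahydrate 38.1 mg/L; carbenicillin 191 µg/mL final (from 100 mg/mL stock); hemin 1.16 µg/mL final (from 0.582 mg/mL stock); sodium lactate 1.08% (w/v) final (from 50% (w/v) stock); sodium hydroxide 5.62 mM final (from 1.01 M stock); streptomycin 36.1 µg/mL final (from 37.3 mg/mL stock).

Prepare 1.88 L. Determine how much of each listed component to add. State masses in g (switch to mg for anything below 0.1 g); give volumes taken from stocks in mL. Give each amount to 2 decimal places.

sodium nitrate 8.99 g; zinc sulfate heptahydrate 71.63 mg; carbenicillin 3.59 mL; hemin 3.75 mL; sodium lactate 40.61 mL; sodium hydroxide 10.46 mL; streptomycin 1.82 mL

Working volume: 1.88 L.
sodium nitrate: 4.78 g/L × 1.88 L = 8.99 g
zinc sulfate heptahydrate: 38.1 mg/L × 1.88 L = 71.63 mg
carbenicillin: dilute stock: 191 µg/mL × 1880 mL ÷ 100000 µg/mL = 3.59 mL
hemin: C1V1 = C2V2 → 1.16 µg/mL × 1880 mL ÷ 582 µg/mL = 3.75 mL
sodium lactate: C1V1 = C2V2 → 1.08% ÷ 50% × 1880 mL = 40.61 mL
sodium hydroxide: C1V1 = C2V2 → 5.62 mM × 1880 mL ÷ 1010 mM = 10.46 mL
streptomycin: C1V1 = C2V2 → 36.1 µg/mL × 1880 mL ÷ 37300 µg/mL = 1.82 mL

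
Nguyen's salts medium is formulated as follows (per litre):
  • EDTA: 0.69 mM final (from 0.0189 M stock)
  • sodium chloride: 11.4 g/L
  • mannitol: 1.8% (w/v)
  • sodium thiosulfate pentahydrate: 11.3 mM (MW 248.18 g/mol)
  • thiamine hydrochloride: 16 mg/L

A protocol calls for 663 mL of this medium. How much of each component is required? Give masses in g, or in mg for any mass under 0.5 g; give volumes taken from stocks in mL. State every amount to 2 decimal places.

EDTA 24.20 mL; sodium chloride 7.56 g; mannitol 11.93 g; sodium thiosulfate pentahydrate 1.86 g; thiamine hydrochloride 10.61 mg

Scale factor relative to 1 L: 0.663.
EDTA: V = C2·V2/C1 = 0.69 mM × 663 mL ÷ 18.9 mM = 24.20 mL
sodium chloride: 11.4 g/L × 0.663 L = 7.56 g
mannitol: 1.8% w/v = 18 g/L → 18 × 0.663 L = 11.93 g
sodium thiosulfate pentahydrate: 11.3 mmol/L × 248.18 g/mol × 0.663 L ÷ 1000 = 1.86 g
thiamine hydrochloride: 16 mg/L × 0.663 L = 10.61 mg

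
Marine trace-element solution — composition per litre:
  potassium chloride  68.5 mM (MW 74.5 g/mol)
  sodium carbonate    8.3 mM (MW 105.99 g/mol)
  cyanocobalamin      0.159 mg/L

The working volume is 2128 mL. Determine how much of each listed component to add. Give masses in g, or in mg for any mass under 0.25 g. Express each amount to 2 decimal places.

Target volume = 2128 mL = 2.128 L.
potassium chloride: 68.5 mmol/L × 74.5 g/mol × 2.128 L ÷ 1000 = 10.86 g
sodium carbonate: 8.3 mmol/L × 105.99 g/mol × 2.128 L ÷ 1000 = 1.87 g
cyanocobalamin: 0.159 mg/L × 2.128 L = 0.34 mg

potassium chloride 10.86 g; sodium carbonate 1.87 g; cyanocobalamin 0.34 mg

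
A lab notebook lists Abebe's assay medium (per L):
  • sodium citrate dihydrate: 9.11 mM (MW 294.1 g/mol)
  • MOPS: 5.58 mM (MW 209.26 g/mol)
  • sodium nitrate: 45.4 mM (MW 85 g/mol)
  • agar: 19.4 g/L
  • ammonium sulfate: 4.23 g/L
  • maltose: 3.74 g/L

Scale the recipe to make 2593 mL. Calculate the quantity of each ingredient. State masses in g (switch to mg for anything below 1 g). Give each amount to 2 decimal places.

sodium citrate dihydrate 6.95 g; MOPS 3.03 g; sodium nitrate 10.01 g; agar 50.30 g; ammonium sulfate 10.97 g; maltose 9.70 g

Working volume: 2593 mL = 2.593 L.
sodium citrate dihydrate: 9.11 mmol/L × 294.1 g/mol × 2.593 L ÷ 1000 = 6.95 g
MOPS: 5.58 mmol/L × 209.26 g/mol × 2.593 L ÷ 1000 = 3.03 g
sodium nitrate: 45.4 mmol/L × 85 g/mol × 2.593 L ÷ 1000 = 10.01 g
agar: 19.4 g/L × 2.593 L = 50.30 g
ammonium sulfate: 4.23 g/L × 2.593 L = 10.97 g
maltose: 3.74 g/L × 2.593 L = 9.70 g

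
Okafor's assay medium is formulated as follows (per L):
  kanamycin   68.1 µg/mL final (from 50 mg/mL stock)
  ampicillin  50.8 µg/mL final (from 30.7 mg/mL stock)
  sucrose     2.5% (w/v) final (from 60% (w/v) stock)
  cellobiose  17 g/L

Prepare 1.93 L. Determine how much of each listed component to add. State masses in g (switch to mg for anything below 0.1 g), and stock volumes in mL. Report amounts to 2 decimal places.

Working volume: 1.93 L.
kanamycin: dilute stock: 68.1 µg/mL × 1930 mL ÷ 50000 µg/mL = 2.63 mL
ampicillin: V = C2·V2/C1 = 50.8 µg/mL × 1930 mL ÷ 30700 µg/mL = 3.19 mL
sucrose: V = C2·V2/C1 = 2.5% ÷ 60% × 1930 mL = 80.42 mL
cellobiose: 17 g/L × 1.93 L = 32.81 g

kanamycin 2.63 mL; ampicillin 3.19 mL; sucrose 80.42 mL; cellobiose 32.81 g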